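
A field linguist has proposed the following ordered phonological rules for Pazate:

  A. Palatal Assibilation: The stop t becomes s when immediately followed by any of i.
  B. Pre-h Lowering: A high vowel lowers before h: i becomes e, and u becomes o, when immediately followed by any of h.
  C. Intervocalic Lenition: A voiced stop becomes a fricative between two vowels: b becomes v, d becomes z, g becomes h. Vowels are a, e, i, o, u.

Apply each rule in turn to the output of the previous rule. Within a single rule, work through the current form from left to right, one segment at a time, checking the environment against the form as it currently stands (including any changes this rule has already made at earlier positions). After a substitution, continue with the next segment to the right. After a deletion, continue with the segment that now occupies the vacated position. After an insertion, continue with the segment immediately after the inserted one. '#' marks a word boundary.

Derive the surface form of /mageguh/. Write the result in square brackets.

[mahehoh]

A Palatal Assibilation: no change — [mageguh]
B Pre-h Lowering: [mageguh] → [magegoh]
C Intervocalic Lenition: [magegoh] → [mahehoh]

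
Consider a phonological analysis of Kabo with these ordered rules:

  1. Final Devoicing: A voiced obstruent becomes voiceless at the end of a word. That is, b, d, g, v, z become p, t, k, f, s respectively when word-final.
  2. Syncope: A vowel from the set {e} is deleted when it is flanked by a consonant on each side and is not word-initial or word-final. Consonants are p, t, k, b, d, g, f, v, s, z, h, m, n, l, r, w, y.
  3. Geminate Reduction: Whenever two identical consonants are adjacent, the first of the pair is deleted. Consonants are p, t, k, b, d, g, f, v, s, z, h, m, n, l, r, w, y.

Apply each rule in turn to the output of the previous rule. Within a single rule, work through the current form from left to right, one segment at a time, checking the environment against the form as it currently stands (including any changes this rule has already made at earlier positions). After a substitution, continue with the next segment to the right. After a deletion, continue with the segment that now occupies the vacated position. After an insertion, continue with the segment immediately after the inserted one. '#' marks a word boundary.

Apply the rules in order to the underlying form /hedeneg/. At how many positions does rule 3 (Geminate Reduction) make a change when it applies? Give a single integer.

1 Final Devoicing: [hedeneg] → [hedenek]
2 Syncope: [hedenek] → [hdnk]
3 Geminate Reduction: no change — [hdnk]
Rule 3 changed 0 position(s).

0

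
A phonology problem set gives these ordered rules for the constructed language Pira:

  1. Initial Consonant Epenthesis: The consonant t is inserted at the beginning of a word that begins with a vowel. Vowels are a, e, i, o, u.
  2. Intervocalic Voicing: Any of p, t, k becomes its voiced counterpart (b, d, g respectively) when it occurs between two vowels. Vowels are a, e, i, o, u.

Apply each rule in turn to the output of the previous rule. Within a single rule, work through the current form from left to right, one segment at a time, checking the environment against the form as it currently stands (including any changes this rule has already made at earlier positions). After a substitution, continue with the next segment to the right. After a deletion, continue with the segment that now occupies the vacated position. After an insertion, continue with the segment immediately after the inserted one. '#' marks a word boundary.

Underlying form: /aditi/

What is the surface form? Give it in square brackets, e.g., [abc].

1 Initial Consonant Epenthesis: [aditi] → [taditi]
2 Intervocalic Voicing: [taditi] → [tadidi]

[tadidi]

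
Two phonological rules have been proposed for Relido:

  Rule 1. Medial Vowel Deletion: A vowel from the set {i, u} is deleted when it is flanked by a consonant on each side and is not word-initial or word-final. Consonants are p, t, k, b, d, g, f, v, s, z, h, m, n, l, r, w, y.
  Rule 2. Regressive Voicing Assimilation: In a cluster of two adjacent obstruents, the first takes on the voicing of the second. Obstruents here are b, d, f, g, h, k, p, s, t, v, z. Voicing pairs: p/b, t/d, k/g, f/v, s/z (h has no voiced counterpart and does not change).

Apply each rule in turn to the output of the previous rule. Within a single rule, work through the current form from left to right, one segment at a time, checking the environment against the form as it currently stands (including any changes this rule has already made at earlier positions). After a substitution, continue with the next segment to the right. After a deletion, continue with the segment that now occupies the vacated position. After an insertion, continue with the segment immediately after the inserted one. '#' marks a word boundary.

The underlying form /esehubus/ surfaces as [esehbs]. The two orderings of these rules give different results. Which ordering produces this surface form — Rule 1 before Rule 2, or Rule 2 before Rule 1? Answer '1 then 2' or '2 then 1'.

Order 1 then 2:
  1 Medial Vowel Deletion: [esehubus] → [esehbs]
  2 Regressive Voicing Assimilation: [esehbs] → [esehps]
  result: [esehps]
Order 2 then 1:
  2 Regressive Voicing Assimilation: no change — [esehubus]
  1 Medial Vowel Deletion: [esehubus] → [esehbs]
  result: [esehbs]

2 then 1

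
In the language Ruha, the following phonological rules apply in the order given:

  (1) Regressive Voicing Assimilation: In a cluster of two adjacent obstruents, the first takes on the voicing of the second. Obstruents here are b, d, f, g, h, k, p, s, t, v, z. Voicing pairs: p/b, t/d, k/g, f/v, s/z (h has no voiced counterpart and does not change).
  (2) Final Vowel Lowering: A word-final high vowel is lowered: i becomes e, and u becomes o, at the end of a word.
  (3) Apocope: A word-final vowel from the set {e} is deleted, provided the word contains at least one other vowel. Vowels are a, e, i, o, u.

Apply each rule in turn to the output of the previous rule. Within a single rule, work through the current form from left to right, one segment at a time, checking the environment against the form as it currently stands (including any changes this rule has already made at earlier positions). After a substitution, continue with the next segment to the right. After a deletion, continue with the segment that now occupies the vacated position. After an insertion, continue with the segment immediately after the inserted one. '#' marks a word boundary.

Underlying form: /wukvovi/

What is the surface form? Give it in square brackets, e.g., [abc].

[wugvov]

(1) Regressive Voicing Assimilation: [wukvovi] → [wugvovi]
(2) Final Vowel Lowering: [wugvovi] → [wugvove]
(3) Apocope: [wugvove] → [wugvov]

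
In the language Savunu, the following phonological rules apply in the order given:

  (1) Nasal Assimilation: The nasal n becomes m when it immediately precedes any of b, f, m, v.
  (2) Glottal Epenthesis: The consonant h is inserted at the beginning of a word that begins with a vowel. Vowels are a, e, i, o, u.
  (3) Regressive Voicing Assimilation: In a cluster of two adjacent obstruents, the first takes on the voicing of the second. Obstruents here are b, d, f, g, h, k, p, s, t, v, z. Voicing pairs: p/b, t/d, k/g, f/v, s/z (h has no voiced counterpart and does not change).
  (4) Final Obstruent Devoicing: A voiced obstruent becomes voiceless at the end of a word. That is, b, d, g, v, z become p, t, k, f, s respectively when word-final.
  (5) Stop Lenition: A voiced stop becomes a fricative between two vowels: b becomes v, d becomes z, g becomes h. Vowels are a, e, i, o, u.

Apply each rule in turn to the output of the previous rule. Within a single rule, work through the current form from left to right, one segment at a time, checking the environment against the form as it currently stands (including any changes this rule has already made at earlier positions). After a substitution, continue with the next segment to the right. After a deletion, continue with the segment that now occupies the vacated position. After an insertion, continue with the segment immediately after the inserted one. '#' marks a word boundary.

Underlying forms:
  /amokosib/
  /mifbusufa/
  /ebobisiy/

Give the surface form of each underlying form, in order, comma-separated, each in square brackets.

/amokosib/:
  (1) Nasal Assimilation: no change — [amokosib]
  (2) Glottal Epenthesis: [amokosib] → [hamokosib]
  (3) Regressive Voicing Assimilation: no change — [hamokosib]
  (4) Final Obstruent Devoicing: [hamokosib] → [hamokosip]
  (5) Stop Lenition: no change — [hamokosip]
/mifbusufa/:
  (1) Nasal Assimilation: no change — [mifbusufa]
  (2) Glottal Epenthesis: no change — [mifbusufa]
  (3) Regressive Voicing Assimilation: [mifbusufa] → [mivbusufa]
  (4) Final Obstruent Devoicing: no change — [mivbusufa]
  (5) Stop Lenition: no change — [mivbusufa]
/ebobisiy/:
  (1) Nasal Assimilation: no change — [ebobisiy]
  (2) Glottal Epenthesis: [ebobisiy] → [hebobisiy]
  (3) Regressive Voicing Assimilation: no change — [hebobisiy]
  (4) Final Obstruent Devoicing: no change — [hebobisiy]
  (5) Stop Lenition: [hebobisiy] → [hevovisiy]

[hamokosip], [mivbusufa], [hevovisiy]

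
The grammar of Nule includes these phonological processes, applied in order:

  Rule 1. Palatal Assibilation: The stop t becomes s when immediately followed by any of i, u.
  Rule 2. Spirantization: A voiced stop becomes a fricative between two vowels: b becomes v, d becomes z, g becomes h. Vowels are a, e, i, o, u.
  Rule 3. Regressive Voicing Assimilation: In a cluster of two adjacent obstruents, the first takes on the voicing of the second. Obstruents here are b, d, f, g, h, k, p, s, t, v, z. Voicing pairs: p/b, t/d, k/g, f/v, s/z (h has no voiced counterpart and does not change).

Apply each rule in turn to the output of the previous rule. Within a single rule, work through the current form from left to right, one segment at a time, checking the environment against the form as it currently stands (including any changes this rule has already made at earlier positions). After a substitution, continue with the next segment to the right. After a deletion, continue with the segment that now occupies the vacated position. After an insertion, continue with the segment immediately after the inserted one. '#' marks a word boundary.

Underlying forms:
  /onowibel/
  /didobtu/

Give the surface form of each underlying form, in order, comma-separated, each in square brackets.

[onowivel], [dizopsu]

/onowibel/:
  Rule 1 Palatal Assibilation: no change — [onowibel]
  Rule 2 Spirantization: [onowibel] → [onowivel]
  Rule 3 Regressive Voicing Assimilation: no change — [onowivel]
/didobtu/:
  Rule 1 Palatal Assibilation: [didobtu] → [didobsu]
  Rule 2 Spirantization: [didobsu] → [dizobsu]
  Rule 3 Regressive Voicing Assimilation: [dizobsu] → [dizopsu]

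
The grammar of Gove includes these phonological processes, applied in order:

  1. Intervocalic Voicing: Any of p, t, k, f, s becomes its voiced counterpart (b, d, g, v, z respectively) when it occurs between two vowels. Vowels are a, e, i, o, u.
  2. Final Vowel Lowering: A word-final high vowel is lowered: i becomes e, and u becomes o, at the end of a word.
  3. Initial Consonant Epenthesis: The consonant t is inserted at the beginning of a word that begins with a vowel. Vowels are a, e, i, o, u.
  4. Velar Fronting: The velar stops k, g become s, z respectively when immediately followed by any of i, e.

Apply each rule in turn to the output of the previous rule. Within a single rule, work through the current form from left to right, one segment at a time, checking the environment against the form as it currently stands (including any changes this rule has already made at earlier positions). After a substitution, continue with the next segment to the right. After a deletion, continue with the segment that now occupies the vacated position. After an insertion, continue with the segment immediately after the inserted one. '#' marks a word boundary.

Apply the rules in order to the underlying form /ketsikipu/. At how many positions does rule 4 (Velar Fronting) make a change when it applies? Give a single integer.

2

1 Intervocalic Voicing: [ketsikipu] → [ketsigibu]
2 Final Vowel Lowering: [ketsigibu] → [ketsigibo]
3 Initial Consonant Epenthesis: no change — [ketsigibo]
4 Velar Fronting: [ketsigibo] → [setsizibo]
Rule 4 changed 2 position(s).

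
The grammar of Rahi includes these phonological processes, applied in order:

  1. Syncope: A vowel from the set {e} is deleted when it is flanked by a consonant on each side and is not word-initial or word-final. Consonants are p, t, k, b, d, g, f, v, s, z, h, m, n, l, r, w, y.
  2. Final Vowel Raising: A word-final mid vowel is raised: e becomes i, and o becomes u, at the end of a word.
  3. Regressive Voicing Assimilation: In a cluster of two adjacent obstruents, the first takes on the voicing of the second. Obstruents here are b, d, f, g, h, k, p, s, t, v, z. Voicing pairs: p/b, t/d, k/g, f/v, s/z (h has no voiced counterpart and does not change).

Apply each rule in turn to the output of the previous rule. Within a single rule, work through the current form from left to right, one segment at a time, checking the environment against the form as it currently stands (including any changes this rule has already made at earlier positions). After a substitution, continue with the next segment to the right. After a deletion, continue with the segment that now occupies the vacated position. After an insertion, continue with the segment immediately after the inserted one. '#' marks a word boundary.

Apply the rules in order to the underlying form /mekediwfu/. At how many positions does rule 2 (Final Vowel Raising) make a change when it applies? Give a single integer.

1 Syncope: [mekediwfu] → [mkdiwfu]
2 Final Vowel Raising: no change — [mkdiwfu]
3 Regressive Voicing Assimilation: [mkdiwfu] → [mgdiwfu]
Rule 2 changed 0 position(s).

0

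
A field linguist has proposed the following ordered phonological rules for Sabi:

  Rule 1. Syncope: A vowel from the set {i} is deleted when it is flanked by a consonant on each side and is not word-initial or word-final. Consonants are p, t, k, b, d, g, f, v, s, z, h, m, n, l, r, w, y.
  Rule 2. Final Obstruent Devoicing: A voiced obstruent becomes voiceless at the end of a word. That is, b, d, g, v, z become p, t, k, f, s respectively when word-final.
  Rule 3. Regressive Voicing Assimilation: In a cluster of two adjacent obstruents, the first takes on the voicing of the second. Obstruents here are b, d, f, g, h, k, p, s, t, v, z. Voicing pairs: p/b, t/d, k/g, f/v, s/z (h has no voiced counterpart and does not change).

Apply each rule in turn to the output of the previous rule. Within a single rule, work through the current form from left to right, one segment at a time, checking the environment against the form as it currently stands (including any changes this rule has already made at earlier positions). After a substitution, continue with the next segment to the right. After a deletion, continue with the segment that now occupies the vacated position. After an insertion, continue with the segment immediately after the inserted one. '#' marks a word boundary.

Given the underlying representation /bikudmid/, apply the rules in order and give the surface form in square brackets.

Rule 1 Syncope: [bikudmid] → [bkudmd]
Rule 2 Final Obstruent Devoicing: [bkudmd] → [bkudmt]
Rule 3 Regressive Voicing Assimilation: [bkudmt] → [pkudmt]

[pkudmt]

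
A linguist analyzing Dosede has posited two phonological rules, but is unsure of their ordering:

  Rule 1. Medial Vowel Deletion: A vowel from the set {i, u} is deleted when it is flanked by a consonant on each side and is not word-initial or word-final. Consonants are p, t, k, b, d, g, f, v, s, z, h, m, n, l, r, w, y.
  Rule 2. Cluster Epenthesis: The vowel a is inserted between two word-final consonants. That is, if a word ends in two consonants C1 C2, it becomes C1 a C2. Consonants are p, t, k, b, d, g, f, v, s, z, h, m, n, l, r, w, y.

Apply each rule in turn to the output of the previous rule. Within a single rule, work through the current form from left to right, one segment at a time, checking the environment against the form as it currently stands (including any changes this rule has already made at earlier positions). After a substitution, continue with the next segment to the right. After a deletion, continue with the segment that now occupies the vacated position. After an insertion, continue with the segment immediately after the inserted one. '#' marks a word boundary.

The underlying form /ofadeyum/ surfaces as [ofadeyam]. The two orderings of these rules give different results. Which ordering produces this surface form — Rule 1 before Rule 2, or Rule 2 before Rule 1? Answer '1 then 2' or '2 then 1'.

Order 1 then 2:
  1 Medial Vowel Deletion: [ofadeyum] → [ofadeym]
  2 Cluster Epenthesis: [ofadeym] → [ofadeyam]
  result: [ofadeyam]
Order 2 then 1:
  2 Cluster Epenthesis: no change — [ofadeyum]
  1 Medial Vowel Deletion: [ofadeyum] → [ofadeym]
  result: [ofadeym]

1 then 2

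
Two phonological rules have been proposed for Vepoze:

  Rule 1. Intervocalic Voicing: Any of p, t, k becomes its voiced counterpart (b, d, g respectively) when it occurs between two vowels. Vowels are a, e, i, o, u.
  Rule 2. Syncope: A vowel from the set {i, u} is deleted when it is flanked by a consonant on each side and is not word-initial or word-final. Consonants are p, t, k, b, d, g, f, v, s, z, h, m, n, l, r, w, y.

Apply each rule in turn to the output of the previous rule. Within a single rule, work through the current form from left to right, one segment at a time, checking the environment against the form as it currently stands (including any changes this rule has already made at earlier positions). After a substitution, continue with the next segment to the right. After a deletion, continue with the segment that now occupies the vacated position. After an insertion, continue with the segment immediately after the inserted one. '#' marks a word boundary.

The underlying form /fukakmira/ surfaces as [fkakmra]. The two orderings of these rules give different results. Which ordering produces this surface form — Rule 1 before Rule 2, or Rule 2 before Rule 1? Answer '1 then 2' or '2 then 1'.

Order 1 then 2:
  1 Intervocalic Voicing: [fukakmira] → [fugakmira]
  2 Syncope: [fugakmira] → [fgakmra]
  result: [fgakmra]
Order 2 then 1:
  2 Syncope: [fukakmira] → [fkakmra]
  1 Intervocalic Voicing: no change — [fkakmra]
  result: [fkakmra]

2 then 1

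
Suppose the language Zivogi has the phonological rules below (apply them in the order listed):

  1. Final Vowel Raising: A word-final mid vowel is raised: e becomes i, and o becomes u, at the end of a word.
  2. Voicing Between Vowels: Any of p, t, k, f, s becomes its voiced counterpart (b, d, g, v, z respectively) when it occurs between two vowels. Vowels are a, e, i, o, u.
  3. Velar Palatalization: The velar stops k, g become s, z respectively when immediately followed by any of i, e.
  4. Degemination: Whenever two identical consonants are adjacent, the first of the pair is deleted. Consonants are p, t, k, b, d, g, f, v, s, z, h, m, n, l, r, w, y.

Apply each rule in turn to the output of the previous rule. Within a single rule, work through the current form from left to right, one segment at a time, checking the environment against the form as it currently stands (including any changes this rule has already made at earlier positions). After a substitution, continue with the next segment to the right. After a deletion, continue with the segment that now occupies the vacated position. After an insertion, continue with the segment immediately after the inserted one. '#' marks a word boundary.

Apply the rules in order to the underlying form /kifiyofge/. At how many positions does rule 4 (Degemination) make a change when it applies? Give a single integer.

0

1 Final Vowel Raising: [kifiyofge] → [kifiyofgi]
2 Voicing Between Vowels: [kifiyofgi] → [kiviyofgi]
3 Velar Palatalization: [kiviyofgi] → [siviyofzi]
4 Degemination: no change — [siviyofzi]
Rule 4 changed 0 position(s).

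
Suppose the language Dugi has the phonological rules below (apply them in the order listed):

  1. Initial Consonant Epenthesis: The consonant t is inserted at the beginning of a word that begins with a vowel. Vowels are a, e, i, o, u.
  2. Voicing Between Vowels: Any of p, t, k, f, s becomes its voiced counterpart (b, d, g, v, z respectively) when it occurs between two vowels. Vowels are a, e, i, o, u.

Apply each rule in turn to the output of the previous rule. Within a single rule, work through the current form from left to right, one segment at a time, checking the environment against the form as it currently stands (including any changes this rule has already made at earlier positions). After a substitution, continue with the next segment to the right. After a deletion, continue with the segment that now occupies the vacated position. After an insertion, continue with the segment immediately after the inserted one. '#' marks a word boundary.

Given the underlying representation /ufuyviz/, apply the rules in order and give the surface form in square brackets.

1 Initial Consonant Epenthesis: [ufuyviz] → [tufuyviz]
2 Voicing Between Vowels: [tufuyviz] → [tuvuyviz]

[tuvuyviz]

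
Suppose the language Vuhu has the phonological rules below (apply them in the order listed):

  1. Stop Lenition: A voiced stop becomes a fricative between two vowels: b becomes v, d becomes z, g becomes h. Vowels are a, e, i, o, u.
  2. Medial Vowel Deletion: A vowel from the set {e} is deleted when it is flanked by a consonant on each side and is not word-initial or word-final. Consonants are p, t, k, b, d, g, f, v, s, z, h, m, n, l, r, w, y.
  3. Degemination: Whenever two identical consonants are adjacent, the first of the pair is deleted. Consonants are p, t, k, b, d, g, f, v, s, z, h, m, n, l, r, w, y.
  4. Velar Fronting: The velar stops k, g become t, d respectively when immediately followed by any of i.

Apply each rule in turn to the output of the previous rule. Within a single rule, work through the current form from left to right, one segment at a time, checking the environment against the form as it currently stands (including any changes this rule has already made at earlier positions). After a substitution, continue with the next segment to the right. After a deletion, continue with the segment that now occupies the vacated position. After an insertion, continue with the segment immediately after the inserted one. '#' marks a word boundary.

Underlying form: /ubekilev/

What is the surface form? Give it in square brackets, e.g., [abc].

[uvtilv]

1 Stop Lenition: [ubekilev] → [uvekilev]
2 Medial Vowel Deletion: [uvekilev] → [uvkilv]
3 Degemination: no change — [uvkilv]
4 Velar Fronting: [uvkilv] → [uvtilv]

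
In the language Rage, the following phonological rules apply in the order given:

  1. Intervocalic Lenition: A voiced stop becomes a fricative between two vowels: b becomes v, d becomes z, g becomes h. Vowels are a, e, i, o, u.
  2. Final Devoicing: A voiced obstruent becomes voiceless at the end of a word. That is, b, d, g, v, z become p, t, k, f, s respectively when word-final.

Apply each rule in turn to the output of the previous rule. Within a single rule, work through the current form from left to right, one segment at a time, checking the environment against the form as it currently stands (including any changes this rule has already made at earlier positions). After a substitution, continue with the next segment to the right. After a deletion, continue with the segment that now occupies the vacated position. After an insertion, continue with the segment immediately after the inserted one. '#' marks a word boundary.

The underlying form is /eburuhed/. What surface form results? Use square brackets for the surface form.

[evuruhet]

1 Intervocalic Lenition: [eburuhed] → [evuruhed]
2 Final Devoicing: [evuruhed] → [evuruhet]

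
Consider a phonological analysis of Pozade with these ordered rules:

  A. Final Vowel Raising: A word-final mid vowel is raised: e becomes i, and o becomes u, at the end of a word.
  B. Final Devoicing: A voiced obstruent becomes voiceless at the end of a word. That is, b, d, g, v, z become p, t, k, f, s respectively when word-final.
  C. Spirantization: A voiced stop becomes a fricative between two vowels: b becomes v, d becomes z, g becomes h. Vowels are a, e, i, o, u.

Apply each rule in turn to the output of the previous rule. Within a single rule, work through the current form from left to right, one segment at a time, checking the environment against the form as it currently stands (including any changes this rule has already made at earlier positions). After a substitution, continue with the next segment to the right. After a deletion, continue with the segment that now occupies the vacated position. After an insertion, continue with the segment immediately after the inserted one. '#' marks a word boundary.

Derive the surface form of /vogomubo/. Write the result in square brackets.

[vohomuvu]

A Final Vowel Raising: [vogomubo] → [vogomubu]
B Final Devoicing: no change — [vogomubu]
C Spirantization: [vogomubu] → [vohomuvu]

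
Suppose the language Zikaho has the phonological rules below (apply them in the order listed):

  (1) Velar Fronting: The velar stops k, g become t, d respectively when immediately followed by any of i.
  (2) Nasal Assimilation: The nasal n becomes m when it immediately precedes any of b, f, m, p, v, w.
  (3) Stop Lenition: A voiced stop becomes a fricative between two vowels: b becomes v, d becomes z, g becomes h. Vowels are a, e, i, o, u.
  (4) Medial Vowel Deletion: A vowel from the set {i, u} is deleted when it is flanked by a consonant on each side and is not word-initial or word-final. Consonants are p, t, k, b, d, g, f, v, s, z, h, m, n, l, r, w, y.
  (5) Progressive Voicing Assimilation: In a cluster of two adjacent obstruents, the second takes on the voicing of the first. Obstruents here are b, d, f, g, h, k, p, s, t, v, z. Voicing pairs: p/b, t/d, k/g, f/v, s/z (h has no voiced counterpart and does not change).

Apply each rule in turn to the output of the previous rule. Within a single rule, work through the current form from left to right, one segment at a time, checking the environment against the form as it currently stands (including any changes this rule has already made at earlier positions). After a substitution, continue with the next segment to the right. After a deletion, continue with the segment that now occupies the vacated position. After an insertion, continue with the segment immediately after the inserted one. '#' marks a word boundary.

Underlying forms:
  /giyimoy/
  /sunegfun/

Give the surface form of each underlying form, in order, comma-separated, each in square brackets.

[dymoy], [snegvn]

/giyimoy/:
  (1) Velar Fronting: [giyimoy] → [diyimoy]
  (2) Nasal Assimilation: no change — [diyimoy]
  (3) Stop Lenition: no change — [diyimoy]
  (4) Medial Vowel Deletion: [diyimoy] → [dymoy]
  (5) Progressive Voicing Assimilation: no change — [dymoy]
/sunegfun/:
  (1) Velar Fronting: no change — [sunegfun]
  (2) Nasal Assimilation: no change — [sunegfun]
  (3) Stop Lenition: no change — [sunegfun]
  (4) Medial Vowel Deletion: [sunegfun] → [snegfn]
  (5) Progressive Voicing Assimilation: [snegfn] → [snegvn]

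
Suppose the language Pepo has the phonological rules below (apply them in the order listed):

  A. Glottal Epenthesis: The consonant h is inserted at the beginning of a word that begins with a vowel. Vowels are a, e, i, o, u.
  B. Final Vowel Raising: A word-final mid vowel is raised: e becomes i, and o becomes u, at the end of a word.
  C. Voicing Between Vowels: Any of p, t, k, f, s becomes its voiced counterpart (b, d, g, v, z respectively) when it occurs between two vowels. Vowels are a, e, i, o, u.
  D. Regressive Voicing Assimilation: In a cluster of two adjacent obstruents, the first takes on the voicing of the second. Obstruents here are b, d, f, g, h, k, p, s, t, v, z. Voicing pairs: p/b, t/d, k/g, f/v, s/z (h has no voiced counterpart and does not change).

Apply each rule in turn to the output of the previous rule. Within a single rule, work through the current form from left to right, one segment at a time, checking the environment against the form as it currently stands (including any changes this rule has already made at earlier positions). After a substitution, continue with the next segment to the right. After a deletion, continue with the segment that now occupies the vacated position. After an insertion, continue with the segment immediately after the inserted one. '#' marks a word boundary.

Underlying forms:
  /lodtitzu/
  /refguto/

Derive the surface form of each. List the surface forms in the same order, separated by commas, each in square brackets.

/lodtitzu/:
  A Glottal Epenthesis: no change — [lodtitzu]
  B Final Vowel Raising: no change — [lodtitzu]
  C Voicing Between Vowels: no change — [lodtitzu]
  D Regressive Voicing Assimilation: [lodtitzu] → [lottidzu]
/refguto/:
  A Glottal Epenthesis: no change — [refguto]
  B Final Vowel Raising: [refguto] → [refgutu]
  C Voicing Between Vowels: [refgutu] → [refgudu]
  D Regressive Voicing Assimilation: [refgudu] → [revgudu]

[lottidzu], [revgudu]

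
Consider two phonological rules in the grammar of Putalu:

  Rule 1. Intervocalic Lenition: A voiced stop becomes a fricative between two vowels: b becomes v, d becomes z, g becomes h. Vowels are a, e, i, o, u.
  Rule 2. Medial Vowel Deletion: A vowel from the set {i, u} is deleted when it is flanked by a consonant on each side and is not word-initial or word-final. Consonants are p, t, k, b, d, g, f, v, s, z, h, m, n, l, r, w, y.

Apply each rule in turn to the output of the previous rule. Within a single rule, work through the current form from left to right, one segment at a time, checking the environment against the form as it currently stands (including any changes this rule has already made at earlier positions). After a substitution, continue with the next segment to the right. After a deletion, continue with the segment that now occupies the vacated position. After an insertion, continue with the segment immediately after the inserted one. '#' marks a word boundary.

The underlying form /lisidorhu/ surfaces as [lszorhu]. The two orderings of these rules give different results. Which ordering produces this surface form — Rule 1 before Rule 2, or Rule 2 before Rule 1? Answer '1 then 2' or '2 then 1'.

1 then 2

Order 1 then 2:
  1 Intervocalic Lenition: [lisidorhu] → [lisizorhu]
  2 Medial Vowel Deletion: [lisizorhu] → [lszorhu]
  result: [lszorhu]
Order 2 then 1:
  2 Medial Vowel Deletion: [lisidorhu] → [lsdorhu]
  1 Intervocalic Lenition: no change — [lsdorhu]
  result: [lsdorhu]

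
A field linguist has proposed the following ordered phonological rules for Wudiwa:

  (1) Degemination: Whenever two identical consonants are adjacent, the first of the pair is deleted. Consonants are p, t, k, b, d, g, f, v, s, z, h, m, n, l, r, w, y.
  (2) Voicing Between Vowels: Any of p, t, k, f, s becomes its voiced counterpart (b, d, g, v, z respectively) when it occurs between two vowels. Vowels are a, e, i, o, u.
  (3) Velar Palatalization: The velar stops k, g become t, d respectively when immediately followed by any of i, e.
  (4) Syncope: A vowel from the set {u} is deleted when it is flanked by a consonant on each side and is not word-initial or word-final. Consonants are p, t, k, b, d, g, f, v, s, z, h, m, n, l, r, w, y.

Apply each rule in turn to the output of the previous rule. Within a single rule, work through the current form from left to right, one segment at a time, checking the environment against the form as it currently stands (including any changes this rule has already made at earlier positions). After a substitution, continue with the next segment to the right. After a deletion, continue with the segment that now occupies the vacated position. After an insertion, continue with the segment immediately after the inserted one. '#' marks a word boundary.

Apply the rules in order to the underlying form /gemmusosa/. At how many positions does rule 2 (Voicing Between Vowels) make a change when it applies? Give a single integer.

2

(1) Degemination: [gemmusosa] → [gemusosa]
(2) Voicing Between Vowels: [gemusosa] → [gemuzoza]
(3) Velar Palatalization: [gemuzoza] → [demuzoza]
(4) Syncope: [demuzoza] → [demzoza]
Rule 2 changed 2 position(s).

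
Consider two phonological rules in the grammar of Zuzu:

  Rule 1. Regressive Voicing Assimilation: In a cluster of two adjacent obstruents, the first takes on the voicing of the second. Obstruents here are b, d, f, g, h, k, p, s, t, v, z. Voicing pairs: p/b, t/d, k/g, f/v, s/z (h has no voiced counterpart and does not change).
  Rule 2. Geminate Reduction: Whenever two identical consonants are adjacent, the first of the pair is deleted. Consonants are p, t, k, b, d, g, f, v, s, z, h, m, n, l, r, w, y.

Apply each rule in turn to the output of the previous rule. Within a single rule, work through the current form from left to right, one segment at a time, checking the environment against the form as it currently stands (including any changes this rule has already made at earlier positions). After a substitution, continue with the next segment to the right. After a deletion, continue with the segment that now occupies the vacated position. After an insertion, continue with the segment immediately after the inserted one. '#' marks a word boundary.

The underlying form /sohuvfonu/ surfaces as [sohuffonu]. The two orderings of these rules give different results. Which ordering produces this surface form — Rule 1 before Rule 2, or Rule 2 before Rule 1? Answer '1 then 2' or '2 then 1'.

Order 1 then 2:
  1 Regressive Voicing Assimilation: [sohuvfonu] → [sohuffonu]
  2 Geminate Reduction: [sohuffonu] → [sohufonu]
  result: [sohufonu]
Order 2 then 1:
  2 Geminate Reduction: no change — [sohuvfonu]
  1 Regressive Voicing Assimilation: [sohuvfonu] → [sohuffonu]
  result: [sohuffonu]

2 then 1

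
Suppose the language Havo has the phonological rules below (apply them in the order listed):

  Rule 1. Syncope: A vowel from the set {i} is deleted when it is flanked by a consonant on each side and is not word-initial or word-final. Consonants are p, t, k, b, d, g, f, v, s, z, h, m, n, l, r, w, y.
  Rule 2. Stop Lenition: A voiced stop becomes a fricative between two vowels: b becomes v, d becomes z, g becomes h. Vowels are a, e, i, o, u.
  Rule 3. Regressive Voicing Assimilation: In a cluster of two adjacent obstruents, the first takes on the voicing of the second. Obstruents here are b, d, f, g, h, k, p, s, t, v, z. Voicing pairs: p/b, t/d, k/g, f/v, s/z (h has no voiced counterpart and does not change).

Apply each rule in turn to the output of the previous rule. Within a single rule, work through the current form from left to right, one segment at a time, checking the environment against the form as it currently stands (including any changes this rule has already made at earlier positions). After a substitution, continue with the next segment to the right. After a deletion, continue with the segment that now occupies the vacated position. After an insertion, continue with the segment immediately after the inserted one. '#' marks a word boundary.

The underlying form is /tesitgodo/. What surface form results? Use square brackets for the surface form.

[tesdgozo]

Rule 1 Syncope: [tesitgodo] → [testgodo]
Rule 2 Stop Lenition: [testgodo] → [testgozo]
Rule 3 Regressive Voicing Assimilation: [testgozo] → [tesdgozo]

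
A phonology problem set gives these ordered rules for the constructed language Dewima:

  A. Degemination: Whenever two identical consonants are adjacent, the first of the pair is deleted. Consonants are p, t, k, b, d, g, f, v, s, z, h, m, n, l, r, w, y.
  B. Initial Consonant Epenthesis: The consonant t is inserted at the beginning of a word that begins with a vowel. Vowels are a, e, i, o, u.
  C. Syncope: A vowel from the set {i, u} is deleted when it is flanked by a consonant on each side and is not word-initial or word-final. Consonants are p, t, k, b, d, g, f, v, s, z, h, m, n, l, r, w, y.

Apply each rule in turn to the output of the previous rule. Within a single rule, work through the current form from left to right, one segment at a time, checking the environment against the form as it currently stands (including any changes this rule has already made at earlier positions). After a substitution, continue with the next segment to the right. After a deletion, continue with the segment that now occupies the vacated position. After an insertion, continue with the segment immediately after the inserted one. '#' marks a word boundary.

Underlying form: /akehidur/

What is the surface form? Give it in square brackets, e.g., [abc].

[takehdr]

A Degemination: no change — [akehidur]
B Initial Consonant Epenthesis: [akehidur] → [takehidur]
C Syncope: [takehidur] → [takehdr]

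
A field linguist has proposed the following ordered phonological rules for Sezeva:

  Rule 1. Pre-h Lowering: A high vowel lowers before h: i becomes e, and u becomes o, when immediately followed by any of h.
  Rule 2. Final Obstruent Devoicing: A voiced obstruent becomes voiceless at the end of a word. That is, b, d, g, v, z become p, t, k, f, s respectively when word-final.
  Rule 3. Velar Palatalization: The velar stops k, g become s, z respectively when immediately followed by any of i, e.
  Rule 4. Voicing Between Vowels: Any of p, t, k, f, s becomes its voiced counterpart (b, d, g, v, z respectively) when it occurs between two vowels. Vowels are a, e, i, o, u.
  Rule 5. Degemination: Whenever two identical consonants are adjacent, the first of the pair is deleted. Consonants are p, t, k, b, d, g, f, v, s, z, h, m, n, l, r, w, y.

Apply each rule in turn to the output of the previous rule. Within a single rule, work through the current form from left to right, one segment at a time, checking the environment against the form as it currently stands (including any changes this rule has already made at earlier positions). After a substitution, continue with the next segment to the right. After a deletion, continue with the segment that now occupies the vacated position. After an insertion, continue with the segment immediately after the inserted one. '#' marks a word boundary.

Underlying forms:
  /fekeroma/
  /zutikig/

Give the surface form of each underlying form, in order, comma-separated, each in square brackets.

/fekeroma/:
  Rule 1 Pre-h Lowering: no change — [fekeroma]
  Rule 2 Final Obstruent Devoicing: no change — [fekeroma]
  Rule 3 Velar Palatalization: [fekeroma] → [feseroma]
  Rule 4 Voicing Between Vowels: [feseroma] → [fezeroma]
  Rule 5 Degemination: no change — [fezeroma]
/zutikig/:
  Rule 1 Pre-h Lowering: no change — [zutikig]
  Rule 2 Final Obstruent Devoicing: [zutikig] → [zutikik]
  Rule 3 Velar Palatalization: [zutikik] → [zutisik]
  Rule 4 Voicing Between Vowels: [zutisik] → [zudizik]
  Rule 5 Degemination: no change — [zudizik]

[fezeroma], [zudizik]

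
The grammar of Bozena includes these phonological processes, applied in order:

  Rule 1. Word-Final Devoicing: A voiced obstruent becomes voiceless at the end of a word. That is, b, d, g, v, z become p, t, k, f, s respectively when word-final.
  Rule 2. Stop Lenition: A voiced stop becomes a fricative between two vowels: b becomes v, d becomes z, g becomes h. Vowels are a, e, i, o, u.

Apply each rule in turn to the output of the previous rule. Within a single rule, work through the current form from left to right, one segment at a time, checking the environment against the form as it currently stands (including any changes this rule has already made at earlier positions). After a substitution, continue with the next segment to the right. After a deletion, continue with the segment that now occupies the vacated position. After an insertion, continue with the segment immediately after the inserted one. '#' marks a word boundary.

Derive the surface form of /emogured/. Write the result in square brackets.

[emohuret]

Rule 1 Word-Final Devoicing: [emogured] → [emoguret]
Rule 2 Stop Lenition: [emoguret] → [emohuret]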